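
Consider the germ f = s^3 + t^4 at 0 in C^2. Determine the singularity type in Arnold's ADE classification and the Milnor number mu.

The Hessian of f at 0 has rank 0. Corank 2; j^3 = s^3 is a perfect cube, so E-series; the 4-jet and mu = 6 give E_6.

Type E6, Milnor number mu = 6.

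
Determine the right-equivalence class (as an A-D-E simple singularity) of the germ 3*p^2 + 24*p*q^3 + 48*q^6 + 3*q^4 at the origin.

A3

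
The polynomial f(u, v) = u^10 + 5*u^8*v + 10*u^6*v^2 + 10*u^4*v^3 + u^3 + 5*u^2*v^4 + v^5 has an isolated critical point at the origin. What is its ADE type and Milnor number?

The Hessian of f at 0 has rank 0. Corank 2; j^3 = u^3 is a perfect cube, so E-series; the 5-jet and mu = 8 give E_8.

Type E8, Milnor number mu = 8.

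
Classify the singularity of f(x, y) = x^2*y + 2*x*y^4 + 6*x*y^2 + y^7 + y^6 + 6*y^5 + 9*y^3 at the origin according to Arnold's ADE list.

D_7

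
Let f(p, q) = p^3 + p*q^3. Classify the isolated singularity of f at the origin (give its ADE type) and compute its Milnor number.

The Hessian of f at 0 has rank 0. Corank 2; j^3 = p^3 is a perfect cube, so E-series; the 4-jet and mu = 7 give E_7.

Type E_7, Milnor number mu = 7.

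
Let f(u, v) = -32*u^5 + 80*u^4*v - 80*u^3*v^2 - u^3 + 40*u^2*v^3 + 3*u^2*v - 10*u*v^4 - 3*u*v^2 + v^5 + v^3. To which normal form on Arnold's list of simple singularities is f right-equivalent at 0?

The Hessian of f at 0 is [[0, 0], [0, 0]] with rank 0, so corank 2. A Groebner basis of the Jacobian ideal J(f) in C{u,v} is {v^5, u*v^3 - 7*v^4/8, u^2 - 2*u*v + v^2}; counting standard monomials gives mu = 8. Corank 2; j^3 = -(u - v)^3 is a perfect cube, so E-series; the 5-jet and mu = 8 give E_8.

E_{8}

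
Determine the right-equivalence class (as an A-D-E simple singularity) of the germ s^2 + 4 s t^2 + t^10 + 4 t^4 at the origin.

A_9

The Hessian of f at 0 is [[2, 0], [0, 0]] with rank 1, so corank 1. A Groebner basis of the Jacobian ideal J(f) in C{s,t} is {s^5, s^4*t, s/2 + t^2}; counting standard monomials gives mu = 9. Corank 1: A-series; mu = 9 gives A_9.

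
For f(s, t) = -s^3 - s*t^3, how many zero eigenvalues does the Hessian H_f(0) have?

Hessian at 0 has rank 0.

2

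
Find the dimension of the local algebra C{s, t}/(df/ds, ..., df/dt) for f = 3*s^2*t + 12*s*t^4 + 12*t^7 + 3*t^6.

The Hessian of f at 0 has rank 0. Corank 2; j^3 = 3*s^2*t has shape L^2 M (L != M), so D-series; mu = 7 gives D_7.

7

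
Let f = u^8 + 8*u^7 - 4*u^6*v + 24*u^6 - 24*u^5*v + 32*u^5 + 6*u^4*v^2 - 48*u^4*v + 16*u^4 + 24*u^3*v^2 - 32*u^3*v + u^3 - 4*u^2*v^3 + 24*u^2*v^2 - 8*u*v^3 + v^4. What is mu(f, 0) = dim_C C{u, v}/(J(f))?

The Hessian of f at 0 is [[0, 0], [0, 0]] with rank 0, so corank 2. A Groebner basis of the Jacobian ideal J(f) in C{u,v} is {v^4, u*v^2 - v^3/6, u^2}; counting standard monomials gives mu = 6. Corank 2; j^3 = u^3 is a perfect cube, so E-series; the 4-jet and mu = 6 give E_6.

6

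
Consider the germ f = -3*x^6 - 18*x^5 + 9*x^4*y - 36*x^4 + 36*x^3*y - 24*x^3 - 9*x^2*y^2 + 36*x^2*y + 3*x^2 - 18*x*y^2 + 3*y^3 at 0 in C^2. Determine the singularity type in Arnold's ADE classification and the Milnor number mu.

Type A2, Milnor number mu = 2.

The Hessian of f at 0 has rank 1. Corank 1: A-series; mu = 2 gives A_2.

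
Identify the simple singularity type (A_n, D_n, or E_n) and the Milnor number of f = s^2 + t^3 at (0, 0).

The Hessian of f at 0 has rank 1. Corank 1: A-series; mu = 2 gives A_2.

Type A_2, Milnor number mu = 2.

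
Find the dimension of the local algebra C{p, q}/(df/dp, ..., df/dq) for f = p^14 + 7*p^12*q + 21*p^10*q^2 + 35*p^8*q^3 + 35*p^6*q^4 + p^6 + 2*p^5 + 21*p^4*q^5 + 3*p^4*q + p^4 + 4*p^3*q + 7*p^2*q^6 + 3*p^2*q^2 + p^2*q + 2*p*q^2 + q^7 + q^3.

8

The Hessian of f at 0 has rank 0. Corank 2; j^3 = q*(p + q)^2 has shape L^2 M (L != M), so D-series; mu = 8 gives D_8.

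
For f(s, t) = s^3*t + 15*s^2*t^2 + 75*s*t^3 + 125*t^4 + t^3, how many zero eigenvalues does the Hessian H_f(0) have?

2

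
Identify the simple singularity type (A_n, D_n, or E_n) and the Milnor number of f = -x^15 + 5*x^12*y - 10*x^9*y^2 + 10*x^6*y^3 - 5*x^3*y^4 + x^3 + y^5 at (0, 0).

The Hessian of f at 0 has rank 0. Corank 2; j^3 = x^3 is a perfect cube, so E-series; the 5-jet and mu = 8 give E_8.

Type E_{8}, Milnor number mu = 8.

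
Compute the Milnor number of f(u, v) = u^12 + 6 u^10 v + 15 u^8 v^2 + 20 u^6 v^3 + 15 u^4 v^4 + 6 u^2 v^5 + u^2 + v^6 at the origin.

5

The Hessian of f at 0 has rank 1. Corank 1: A-series; mu = 5 gives A_5.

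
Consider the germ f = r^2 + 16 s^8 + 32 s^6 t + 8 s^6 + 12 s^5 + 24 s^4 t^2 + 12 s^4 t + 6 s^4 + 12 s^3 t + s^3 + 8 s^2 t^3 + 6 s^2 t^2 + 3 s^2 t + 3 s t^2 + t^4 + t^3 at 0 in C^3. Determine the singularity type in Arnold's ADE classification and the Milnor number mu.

Type E_6, Milnor number mu = 6.

The Hessian of f at 0 is [[0, 0, 0], [0, 0, 0], [0, 0, 2]] with rank 1, so corank 2. A Groebner basis of the Jacobian ideal J(f) in C{s,t,r} is {s^3 + 3*s^2/4 + 3*s*t/2 + 3*t^2/4, s^2*t - s^2/2 - s*t - t^2/2, s^2/4 + s*t^2 + s*t/2 + t^2/4, t^3, r}; counting standard monomials gives mu = 6. Corank 2; j^3 = (s + t)^3 is a perfect cube, so E-series; the 4-jet and mu = 6 give E_6.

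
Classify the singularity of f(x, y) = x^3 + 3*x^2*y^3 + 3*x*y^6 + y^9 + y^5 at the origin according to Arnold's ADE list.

E_{8}

The Hessian of f at 0 has rank 0. Corank 2; j^3 = x^3 is a perfect cube, so E-series; the 5-jet and mu = 8 give E_8.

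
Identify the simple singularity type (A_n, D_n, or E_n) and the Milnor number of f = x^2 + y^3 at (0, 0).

The Hessian of f at 0 has rank 1. Corank 1: A-series; mu = 2 gives A_2.

Type A_{2}, Milnor number mu = 2.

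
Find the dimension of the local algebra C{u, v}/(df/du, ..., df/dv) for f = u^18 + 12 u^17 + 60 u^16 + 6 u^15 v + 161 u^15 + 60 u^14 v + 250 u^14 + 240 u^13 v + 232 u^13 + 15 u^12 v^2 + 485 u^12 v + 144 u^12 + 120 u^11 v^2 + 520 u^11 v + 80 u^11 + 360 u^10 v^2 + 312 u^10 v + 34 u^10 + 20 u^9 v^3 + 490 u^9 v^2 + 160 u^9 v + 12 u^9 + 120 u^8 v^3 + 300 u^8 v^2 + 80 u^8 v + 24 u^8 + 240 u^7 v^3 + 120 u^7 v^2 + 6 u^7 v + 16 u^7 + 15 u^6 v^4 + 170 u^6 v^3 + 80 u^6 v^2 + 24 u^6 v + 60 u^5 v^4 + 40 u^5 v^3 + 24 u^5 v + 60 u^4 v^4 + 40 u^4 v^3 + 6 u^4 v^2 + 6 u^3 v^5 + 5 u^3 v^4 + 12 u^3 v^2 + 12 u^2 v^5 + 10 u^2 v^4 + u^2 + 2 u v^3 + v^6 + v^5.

4

The Hessian of f at 0 has rank 1. Corank 1: A-series; mu = 4 gives A_4.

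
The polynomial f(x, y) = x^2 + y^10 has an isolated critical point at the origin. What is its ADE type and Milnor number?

Type A9, Milnor number mu = 9.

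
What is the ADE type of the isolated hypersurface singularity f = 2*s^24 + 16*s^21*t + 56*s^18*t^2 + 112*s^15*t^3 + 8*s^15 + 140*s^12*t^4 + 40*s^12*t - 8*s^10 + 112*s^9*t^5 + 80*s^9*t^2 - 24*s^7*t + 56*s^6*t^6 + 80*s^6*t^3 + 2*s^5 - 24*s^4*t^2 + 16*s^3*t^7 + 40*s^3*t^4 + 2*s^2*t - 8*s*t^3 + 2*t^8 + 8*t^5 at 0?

D_{9}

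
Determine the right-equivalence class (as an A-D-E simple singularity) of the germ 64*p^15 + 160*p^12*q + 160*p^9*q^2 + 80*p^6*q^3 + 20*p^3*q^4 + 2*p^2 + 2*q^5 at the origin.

A4

The Hessian of f at 0 is [[4, 0], [0, 0]] with rank 1, so corank 1. A Groebner basis of the Jacobian ideal J(f) in C{p,q} is {q^4, p}; counting standard monomials gives mu = 4. Corank 1: A-series; mu = 4 gives A_4.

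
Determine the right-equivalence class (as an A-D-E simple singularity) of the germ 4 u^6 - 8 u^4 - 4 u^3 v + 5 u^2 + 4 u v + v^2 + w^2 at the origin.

A_{1}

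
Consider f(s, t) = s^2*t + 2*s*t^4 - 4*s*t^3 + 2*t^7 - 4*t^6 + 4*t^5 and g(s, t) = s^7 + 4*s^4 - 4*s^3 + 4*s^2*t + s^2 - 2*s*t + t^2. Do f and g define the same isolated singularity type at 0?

The Hessian of f at 0 has rank 0. Corank 2; j^3 = s^2*t has shape L^2 M (L != M), so D-series; mu = 8 gives D_8. The Hessian of g at 0 has rank 1. Corank 1: A-series; mu = 6 gives A_6. f is D_8 but g is A_6, hence not right-equivalent.

No.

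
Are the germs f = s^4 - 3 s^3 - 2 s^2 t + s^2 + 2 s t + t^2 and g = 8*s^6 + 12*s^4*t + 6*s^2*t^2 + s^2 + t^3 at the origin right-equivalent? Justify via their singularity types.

The Hessian of f at 0 has rank 1. Corank 1: A-series; mu = 2 gives A_2. The Hessian of g at 0 has rank 1. Corank 1: A-series; mu = 2 gives A_2. Both have type A_2, hence right-equivalent.

Yes.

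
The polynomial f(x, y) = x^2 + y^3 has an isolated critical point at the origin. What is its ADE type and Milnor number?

The Hessian of f at 0 is [[2, 0], [0, 0]] with rank 1, so corank 1. A Groebner basis of the Jacobian ideal J(f) in C{x,y} is {y^2, x}; counting standard monomials gives mu = 2. Corank 1: A-series; mu = 2 gives A_2.

Type A2, Milnor number mu = 2.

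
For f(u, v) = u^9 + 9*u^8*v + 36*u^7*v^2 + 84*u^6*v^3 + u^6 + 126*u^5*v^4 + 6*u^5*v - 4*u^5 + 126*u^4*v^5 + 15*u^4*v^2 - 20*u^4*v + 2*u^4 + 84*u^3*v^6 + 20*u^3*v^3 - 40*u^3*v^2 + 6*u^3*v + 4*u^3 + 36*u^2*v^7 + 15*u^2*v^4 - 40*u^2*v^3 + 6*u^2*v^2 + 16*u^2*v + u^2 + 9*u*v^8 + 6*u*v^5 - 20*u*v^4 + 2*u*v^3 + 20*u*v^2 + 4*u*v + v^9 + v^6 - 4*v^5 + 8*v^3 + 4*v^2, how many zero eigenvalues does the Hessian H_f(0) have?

1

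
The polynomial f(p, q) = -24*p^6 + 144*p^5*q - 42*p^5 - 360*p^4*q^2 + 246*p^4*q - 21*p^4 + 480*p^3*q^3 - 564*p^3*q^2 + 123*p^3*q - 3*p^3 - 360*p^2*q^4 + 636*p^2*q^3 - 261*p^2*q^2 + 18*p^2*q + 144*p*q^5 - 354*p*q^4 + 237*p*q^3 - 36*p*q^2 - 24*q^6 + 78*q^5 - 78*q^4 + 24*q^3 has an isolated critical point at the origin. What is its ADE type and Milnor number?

Type E7, Milnor number mu = 7.

The Hessian of f at 0 has rank 0. Corank 2; j^3 = -3*(p - 2*q)^3 is a perfect cube, so E-series; the 4-jet and mu = 7 give E_7.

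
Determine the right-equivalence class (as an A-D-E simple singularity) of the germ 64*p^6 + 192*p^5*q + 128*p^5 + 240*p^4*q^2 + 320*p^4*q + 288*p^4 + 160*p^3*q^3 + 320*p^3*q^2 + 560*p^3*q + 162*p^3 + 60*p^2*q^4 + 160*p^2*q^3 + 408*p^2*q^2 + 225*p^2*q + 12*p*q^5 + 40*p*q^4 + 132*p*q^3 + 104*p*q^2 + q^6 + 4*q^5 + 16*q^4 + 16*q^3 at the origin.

D_{7}

The Hessian of f at 0 has rank 0. Corank 2; j^3 = (2*p + q)*(9*p + 4*q)^2 has shape L^2 M (L != M), so D-series; mu = 7 gives D_7.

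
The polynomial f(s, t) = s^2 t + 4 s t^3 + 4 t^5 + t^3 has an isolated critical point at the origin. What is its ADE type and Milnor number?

The Hessian of f at 0 is [[0, 0], [0, 0]] with rank 0, so corank 2. A Groebner basis of the Jacobian ideal J(f) in C{s,t} is {t^3, s^2 + 3*t^2, s*t}; counting standard monomials gives mu = 4. Corank 2; j^3 = t*(s^2 + t^2) splits into three distinct lines over C (the quadratic factor has nonzero discriminant), so D_4.

Type D_4, Milnor number mu = 4.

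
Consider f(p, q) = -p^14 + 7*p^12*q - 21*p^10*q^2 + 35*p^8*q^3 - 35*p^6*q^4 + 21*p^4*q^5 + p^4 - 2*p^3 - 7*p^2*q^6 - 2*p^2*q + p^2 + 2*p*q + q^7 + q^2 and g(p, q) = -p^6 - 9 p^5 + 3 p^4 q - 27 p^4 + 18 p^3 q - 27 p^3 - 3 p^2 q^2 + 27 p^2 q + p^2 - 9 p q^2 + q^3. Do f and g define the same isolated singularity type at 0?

No.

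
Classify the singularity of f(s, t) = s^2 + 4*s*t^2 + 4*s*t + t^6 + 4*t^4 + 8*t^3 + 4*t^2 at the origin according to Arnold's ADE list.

The Hessian of f at 0 is [[2, 4], [4, 8]] with rank 1, so corank 1. A Groebner basis of the Jacobian ideal J(f) in C{s,t} is {s^3 + 6*s^2 + 20*s*t - 8*s - 16*t, s^2*t - 2*s^2 - 6*s*t + 2*s + 4*t, s/2 + t^2 + t}; counting standard monomials gives mu = 5. Corank 1: A-series; mu = 5 gives A_5.

A_{5}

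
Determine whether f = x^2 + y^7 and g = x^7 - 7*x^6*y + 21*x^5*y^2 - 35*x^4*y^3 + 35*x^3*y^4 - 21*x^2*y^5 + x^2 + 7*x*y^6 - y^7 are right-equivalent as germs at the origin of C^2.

Yes.

The Hessian of f at 0 has rank 1. Corank 1: A-series; mu = 6 gives A_6. The Hessian of g at 0 has rank 1. Corank 1: A-series; mu = 6 gives A_6. Both have type A_6, hence right-equivalent.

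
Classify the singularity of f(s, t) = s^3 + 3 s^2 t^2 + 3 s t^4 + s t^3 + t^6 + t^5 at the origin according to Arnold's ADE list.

The Hessian of f at 0 has rank 0. Corank 2; j^3 = s^3 is a perfect cube, so E-series; the 4-jet and mu = 7 give E_7.

E_7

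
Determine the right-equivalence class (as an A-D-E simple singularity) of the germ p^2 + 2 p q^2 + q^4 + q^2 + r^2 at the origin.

A_{1}

The Hessian of f at 0 has rank 3. Corank 0: nondegenerate Morse point, so A_1.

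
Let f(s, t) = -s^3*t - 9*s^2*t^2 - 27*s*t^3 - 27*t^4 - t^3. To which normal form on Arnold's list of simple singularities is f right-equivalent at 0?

E7

The Hessian of f at 0 has rank 0. Corank 2; j^3 = -t^3 is a perfect cube, so E-series; the 4-jet and mu = 7 give E_7.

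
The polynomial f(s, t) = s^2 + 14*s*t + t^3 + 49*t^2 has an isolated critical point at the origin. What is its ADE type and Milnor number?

Type A_{2}, Milnor number mu = 2.

The Hessian of f at 0 is [[2, 14], [14, 98]] with rank 1, so corank 1. A Groebner basis of the Jacobian ideal J(f) in C{s,t} is {t^2, s + 7*t}; counting standard monomials gives mu = 2. Corank 1: A-series; mu = 2 gives A_2.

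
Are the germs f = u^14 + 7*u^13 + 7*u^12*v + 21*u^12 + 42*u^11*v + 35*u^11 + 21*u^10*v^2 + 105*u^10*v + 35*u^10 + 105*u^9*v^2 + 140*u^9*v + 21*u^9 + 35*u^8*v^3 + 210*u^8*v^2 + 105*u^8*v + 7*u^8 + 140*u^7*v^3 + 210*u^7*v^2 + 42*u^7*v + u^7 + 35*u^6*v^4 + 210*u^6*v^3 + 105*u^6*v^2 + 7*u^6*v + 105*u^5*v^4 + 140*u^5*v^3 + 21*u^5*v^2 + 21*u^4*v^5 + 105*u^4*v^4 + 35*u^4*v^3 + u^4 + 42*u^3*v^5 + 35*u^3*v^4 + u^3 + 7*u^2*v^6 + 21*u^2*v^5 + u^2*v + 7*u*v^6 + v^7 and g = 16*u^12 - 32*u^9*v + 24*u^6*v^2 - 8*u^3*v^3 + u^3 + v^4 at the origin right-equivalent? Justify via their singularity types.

No.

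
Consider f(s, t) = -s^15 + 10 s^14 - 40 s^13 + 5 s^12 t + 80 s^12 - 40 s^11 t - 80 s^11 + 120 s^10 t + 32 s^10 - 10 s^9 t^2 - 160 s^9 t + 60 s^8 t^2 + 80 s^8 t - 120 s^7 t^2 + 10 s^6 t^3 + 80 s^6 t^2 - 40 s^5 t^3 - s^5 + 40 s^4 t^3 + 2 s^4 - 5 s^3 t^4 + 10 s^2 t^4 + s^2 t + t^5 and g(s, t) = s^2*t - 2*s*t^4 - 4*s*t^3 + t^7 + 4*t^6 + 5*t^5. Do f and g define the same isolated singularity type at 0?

Yes.

The Hessian of f at 0 has rank 0. Corank 2; j^3 = s^2*t has shape L^2 M (L != M), so D-series; mu = 6 gives D_6. The Hessian of g at 0 has rank 0. Corank 2; j^3 = s^2*t has shape L^2 M (L != M), so D-series; mu = 6 gives D_6. Both have type D_6, hence right-equivalent.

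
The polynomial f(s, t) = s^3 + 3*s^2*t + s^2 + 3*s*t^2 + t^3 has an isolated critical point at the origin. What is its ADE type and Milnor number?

The Hessian of f at 0 has rank 1. Corank 1: A-series; mu = 2 gives A_2.

Type A2, Milnor number mu = 2.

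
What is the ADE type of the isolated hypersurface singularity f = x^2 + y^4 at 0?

A_3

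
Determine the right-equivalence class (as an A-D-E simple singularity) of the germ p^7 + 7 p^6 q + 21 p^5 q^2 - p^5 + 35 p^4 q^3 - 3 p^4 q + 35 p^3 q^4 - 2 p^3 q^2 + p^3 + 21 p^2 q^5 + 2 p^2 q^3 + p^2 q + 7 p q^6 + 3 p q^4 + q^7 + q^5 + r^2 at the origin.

The Hessian of f at 0 is [[0, 0, 0], [0, 0, 0], [0, 0, 2]] with rank 1, so corank 2. A Groebner basis of the Jacobian ideal J(f) in C{p,q,r} is {-p*q/6 + q^4, p*q^2, p^2 + 5*p*q/6, r}; counting standard monomials gives mu = 6. Corank 2; j^3 = p^2*(p + q) has shape L^2 M (L != M), so D-series; mu = 6 gives D_6.

D_{6}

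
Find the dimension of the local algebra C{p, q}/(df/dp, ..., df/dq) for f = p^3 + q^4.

6

The Hessian of f at 0 is [[0, 0], [0, 0]] with rank 0, so corank 2. A Groebner basis of the Jacobian ideal J(f) in C{p,q} is {q^3, p^2}; counting standard monomials gives mu = 6. Corank 2; j^3 = p^3 is a perfect cube, so E-series; the 4-jet and mu = 6 give E_6.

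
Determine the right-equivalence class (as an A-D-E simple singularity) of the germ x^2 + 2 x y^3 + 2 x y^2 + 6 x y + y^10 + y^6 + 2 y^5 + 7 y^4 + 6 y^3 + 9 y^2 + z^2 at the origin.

The Hessian of f at 0 is [[2, 6, 0], [6, 18, 0], [0, 0, 2]] with rank 2, so corank 1. A Groebner basis of the Jacobian ideal J(f) in C{x,y,z} is {x^4 + 91*x^3/3 + 244*x^2*y - 221*x^2/3 + 1730*x*y^2/3 - 1099*x*y/3 - 1286*x/3 - 2594*y^2/3 - 1286*y, x^3*y - 4*x^3 - 29*x^2*y + 18*x^2 - 50*x*y^2 + 83*x*y + 22*x + 109*y^2 + 66*y, x^3/3 + x^2*y^2 + 2*x^2*y - 14*x^2/3 - 4*x*y^2/3 - 58*x*y/3 + 13*x/3 - 35*y^2/3 + 13*y, x + y^3 + y^2 + 3*y, z}; counting standard monomials gives mu = 9. Corank 1: A-series; mu = 9 gives A_9.

A9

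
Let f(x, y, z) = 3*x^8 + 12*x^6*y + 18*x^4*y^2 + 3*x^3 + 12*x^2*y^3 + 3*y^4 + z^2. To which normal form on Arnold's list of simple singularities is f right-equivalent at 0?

E_{6}

The Hessian of f at 0 has rank 1. Corank 2; j^3 = 3*x^3 is a perfect cube, so E-series; the 4-jet and mu = 6 give E_6.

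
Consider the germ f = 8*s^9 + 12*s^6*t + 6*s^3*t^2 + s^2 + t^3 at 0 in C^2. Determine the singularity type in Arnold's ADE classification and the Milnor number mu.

Type A2, Milnor number mu = 2.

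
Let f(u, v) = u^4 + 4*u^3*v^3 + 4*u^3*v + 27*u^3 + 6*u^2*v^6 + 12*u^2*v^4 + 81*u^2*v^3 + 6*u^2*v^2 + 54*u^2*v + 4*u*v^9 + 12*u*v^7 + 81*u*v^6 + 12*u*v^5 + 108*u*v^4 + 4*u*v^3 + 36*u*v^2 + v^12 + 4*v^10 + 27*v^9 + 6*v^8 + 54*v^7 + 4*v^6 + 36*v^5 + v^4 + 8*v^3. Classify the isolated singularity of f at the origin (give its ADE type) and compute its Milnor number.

Type E_6, Milnor number mu = 6.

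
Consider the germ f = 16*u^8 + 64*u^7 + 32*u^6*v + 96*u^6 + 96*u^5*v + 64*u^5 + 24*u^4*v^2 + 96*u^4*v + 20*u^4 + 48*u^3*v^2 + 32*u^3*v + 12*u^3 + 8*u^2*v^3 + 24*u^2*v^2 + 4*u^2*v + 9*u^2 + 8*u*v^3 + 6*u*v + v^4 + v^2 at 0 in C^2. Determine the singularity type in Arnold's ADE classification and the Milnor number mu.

The Hessian of f at 0 is [[18, 6], [6, 2]] with rank 1, so corank 1. A Groebner basis of the Jacobian ideal J(f) in C{u,v} is {u^2 + 3*u/2 + v/2, u*v - 9*u/2 - 3*v/2, 27*u/2 + v^2 + 9*v/2}; counting standard monomials gives mu = 3. Corank 1: A-series; mu = 3 gives A_3.

Type A_3, Milnor number mu = 3.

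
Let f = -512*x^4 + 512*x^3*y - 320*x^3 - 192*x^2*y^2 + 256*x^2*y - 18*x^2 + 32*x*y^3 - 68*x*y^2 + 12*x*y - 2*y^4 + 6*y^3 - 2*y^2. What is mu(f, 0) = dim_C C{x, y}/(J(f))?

2

The Hessian of f at 0 is [[-36, 12], [12, -4]] with rank 1, so corank 1. A Groebner basis of the Jacobian ideal J(f) in C{x,y} is {y^2, x - y/3}; counting standard monomials gives mu = 2. Corank 1: A-series; mu = 2 gives A_2.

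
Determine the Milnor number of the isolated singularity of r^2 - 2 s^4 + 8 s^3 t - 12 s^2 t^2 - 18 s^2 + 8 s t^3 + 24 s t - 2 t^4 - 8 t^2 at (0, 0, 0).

The Hessian of f at 0 has rank 2. Corank 1: A-series; mu = 3 gives A_3.

3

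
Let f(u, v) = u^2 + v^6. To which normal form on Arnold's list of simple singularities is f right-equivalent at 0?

A_5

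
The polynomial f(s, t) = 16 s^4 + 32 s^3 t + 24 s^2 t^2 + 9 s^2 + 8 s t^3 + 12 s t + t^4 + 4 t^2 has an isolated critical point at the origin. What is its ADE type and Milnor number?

Type A_{3}, Milnor number mu = 3.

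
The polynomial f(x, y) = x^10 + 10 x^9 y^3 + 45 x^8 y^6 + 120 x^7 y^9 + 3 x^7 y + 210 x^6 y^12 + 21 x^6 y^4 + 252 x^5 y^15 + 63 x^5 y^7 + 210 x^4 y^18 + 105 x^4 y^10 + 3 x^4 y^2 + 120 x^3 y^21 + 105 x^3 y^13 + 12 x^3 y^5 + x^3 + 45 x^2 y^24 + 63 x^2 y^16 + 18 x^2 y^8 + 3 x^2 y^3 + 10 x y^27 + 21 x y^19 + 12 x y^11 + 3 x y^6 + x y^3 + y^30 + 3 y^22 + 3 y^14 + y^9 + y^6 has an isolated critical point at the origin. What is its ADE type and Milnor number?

Type E7, Milnor number mu = 7.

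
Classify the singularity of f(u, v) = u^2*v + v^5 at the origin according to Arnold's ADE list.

The Hessian of f at 0 has rank 0. Corank 2; j^3 = u^2*v has shape L^2 M (L != M), so D-series; mu = 6 gives D_6.

D_6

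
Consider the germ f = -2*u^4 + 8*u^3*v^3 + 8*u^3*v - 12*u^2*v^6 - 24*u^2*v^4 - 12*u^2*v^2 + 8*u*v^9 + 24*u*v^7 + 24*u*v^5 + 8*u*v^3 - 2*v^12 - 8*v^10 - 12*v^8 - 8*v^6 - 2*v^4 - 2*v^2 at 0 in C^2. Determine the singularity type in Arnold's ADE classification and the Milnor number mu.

Type A_3, Milnor number mu = 3.

The Hessian of f at 0 is [[0, 0], [0, -4]] with rank 1, so corank 1. A Groebner basis of the Jacobian ideal J(f) in C{u,v} is {u^3, v}; counting standard monomials gives mu = 3. Corank 1: A-series; mu = 3 gives A_3.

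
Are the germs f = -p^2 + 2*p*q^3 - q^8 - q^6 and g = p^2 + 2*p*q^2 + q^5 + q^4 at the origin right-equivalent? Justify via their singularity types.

The Hessian of f at 0 is [[-2, 0], [0, 0]] with rank 1, so corank 1. A Groebner basis of the Jacobian ideal J(f) in C{p,q} is {p^3, p^2*q, -p + q^3}; counting standard monomials gives mu = 7. Corank 1: A-series; mu = 7 gives A_7. The Hessian of g at 0 is [[2, 0], [0, 0]] with rank 1, so corank 1. A Groebner basis of the Jacobian ideal J(g) in C{p,q} is {p^2, p + q^2}; counting standard monomials gives mu = 4. Corank 1: A-series; mu = 4 gives A_4. f is A_7 but g is A_4, hence not right-equivalent.

No.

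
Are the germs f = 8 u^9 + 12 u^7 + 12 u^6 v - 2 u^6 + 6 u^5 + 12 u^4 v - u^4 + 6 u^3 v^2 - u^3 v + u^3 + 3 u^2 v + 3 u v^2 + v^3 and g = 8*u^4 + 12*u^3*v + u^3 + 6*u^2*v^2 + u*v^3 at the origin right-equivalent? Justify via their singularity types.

Yes.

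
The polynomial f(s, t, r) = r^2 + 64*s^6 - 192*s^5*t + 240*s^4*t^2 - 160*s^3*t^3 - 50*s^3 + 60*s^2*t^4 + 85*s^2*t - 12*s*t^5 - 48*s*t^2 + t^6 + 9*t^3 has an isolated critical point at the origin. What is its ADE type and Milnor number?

Type D7, Milnor number mu = 7.

The Hessian of f at 0 is [[0, 0, 0], [0, 0, 0], [0, 0, 2]] with rank 1, so corank 2. A Groebner basis of the Jacobian ideal J(f) in C{s,t,r} is {15625*s*t/12 + t^5 - 3125*t^2/4, s*t^2 - 3*t^3/5, s^2 - 11*s*t/10 + 3*t^2/10, r}; counting standard monomials gives mu = 7. Corank 2; j^3 = -(2*s - t)*(5*s - 3*t)^2 has shape L^2 M (L != M), so D-series; mu = 7 gives D_7.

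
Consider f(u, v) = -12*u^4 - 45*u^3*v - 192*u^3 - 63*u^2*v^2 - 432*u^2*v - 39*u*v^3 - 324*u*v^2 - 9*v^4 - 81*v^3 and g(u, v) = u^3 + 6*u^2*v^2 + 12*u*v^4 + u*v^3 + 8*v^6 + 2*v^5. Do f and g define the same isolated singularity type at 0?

Yes.

The Hessian of f at 0 has rank 0. Corank 2; j^3 = -3*(4*u + 3*v)^3 is a perfect cube, so E-series; the 4-jet and mu = 7 give E_7. The Hessian of g at 0 has rank 0. Corank 2; j^3 = u^3 is a perfect cube, so E-series; the 4-jet and mu = 7 give E_7. Both have type E_7, hence right-equivalent.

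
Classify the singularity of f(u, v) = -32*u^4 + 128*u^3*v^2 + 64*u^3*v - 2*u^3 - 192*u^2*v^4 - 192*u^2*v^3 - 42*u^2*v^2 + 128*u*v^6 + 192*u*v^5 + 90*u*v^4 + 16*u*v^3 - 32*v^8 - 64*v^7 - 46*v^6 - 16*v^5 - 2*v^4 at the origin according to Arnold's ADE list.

E6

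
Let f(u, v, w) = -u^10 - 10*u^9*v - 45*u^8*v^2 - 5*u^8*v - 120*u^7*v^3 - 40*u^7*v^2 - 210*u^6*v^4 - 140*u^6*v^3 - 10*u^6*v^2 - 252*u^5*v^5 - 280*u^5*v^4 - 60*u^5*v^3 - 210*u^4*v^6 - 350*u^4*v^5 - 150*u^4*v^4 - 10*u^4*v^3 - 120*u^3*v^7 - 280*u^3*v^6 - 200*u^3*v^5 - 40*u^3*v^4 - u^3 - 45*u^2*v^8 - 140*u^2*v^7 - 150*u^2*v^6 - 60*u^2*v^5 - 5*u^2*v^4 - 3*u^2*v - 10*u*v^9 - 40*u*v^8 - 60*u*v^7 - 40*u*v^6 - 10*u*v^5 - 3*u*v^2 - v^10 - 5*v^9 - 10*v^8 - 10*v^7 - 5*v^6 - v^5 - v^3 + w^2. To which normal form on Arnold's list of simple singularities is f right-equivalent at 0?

E8

The Hessian of f at 0 has rank 1. Corank 2; j^3 = -(u + v)^3 is a perfect cube, so E-series; the 5-jet and mu = 8 give E_8.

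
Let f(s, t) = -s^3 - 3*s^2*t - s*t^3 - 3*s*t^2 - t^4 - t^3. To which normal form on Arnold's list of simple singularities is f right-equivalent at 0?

E7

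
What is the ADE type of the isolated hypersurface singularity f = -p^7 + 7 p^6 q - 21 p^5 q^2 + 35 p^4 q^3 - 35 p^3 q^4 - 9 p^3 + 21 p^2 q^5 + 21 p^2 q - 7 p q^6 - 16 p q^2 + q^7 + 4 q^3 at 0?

D_8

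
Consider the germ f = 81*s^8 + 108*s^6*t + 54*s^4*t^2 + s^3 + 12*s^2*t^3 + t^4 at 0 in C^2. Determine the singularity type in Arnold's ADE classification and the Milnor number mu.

Type E6, Milnor number mu = 6.

The Hessian of f at 0 has rank 0. Corank 2; j^3 = s^3 is a perfect cube, so E-series; the 4-jet and mu = 6 give E_6.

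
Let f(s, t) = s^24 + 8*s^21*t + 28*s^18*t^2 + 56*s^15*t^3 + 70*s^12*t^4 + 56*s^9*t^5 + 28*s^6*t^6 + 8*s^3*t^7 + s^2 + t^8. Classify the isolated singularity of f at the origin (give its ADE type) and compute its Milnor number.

The Hessian of f at 0 has rank 1. Corank 1: A-series; mu = 7 gives A_7.

Type A_{7}, Milnor number mu = 7.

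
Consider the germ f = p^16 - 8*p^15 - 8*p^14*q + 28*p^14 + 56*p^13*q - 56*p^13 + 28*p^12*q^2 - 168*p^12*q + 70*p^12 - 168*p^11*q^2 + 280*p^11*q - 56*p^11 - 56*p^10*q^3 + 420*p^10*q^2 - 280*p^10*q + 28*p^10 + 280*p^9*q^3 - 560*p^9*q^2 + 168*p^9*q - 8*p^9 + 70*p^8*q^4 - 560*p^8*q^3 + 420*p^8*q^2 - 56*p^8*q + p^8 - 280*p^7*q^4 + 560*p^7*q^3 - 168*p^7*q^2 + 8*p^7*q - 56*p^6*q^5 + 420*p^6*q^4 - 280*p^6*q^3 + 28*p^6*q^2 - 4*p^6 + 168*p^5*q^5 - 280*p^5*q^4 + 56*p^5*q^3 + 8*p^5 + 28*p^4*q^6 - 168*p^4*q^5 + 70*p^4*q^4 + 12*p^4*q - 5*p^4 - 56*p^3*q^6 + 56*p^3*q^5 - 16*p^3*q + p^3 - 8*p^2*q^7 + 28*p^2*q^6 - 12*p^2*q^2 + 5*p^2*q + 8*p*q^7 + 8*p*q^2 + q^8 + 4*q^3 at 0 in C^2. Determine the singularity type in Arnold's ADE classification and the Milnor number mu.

The Hessian of f at 0 is [[0, 0], [0, 0]] with rank 0, so corank 2. A Groebner basis of the Jacobian ideal J(f) in C{p,q} is {p^2*q^2 - p*q^2/2 - q^3, -505*p^2*q/16 + p^2/32 + p*q^3 + 3*p*q^2/2 + 515*p*q/32 + 3*q^3/2 + 513*q^2/16, 2029*p^2*q/32 - 3*p^2/64 - 7*p*q^2/4 - 2057*p*q/64 + q^4 - 3*q^3/2 - 2051*q^2/32, p^3 + p^2*q - p^2/2 - 3*p*q/2 - q^2}; counting standard monomials gives mu = 9. Corank 2; j^3 = (p + q)*(p + 2*q)^2 has shape L^2 M (L != M), so D-series; mu = 9 gives D_9.

Type D9, Milnor number mu = 9.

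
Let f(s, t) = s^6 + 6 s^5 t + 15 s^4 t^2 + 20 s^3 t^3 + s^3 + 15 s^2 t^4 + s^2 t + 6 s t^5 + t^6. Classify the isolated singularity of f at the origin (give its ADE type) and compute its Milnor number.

The Hessian of f at 0 has rank 0. Corank 2; j^3 = s^2*(s + t) has shape L^2 M (L != M), so D-series; mu = 7 gives D_7.

Type D_{7}, Milnor number mu = 7.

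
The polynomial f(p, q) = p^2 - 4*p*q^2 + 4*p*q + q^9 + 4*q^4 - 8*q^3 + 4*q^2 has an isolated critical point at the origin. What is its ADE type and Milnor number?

The Hessian of f at 0 has rank 1. Corank 1: A-series; mu = 8 gives A_8.

Type A_{8}, Milnor number mu = 8.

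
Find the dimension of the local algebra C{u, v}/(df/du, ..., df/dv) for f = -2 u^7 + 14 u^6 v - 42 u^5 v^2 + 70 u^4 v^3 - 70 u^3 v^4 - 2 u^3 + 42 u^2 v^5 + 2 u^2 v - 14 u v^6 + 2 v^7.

8

The Hessian of f at 0 is [[0, 0], [0, 0]] with rank 0, so corank 2. A Groebner basis of the Jacobian ideal J(f) in C{u,v} is {u*v/7 + v^6, u*v^2, u^2 - u*v}; counting standard monomials gives mu = 8. Corank 2; j^3 = -2*u^2*(u - v) has shape L^2 M (L != M), so D-series; mu = 8 gives D_8.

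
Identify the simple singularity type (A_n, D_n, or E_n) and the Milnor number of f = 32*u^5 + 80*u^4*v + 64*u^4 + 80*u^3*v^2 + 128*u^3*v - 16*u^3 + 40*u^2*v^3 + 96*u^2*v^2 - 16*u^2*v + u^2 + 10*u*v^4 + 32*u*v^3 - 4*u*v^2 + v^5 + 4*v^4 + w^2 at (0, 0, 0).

The Hessian of f at 0 is [[2, 0, 0], [0, 0, 0], [0, 0, 2]] with rank 2, so corank 1. A Groebner basis of the Jacobian ideal J(f) in C{u,v,w} is {-u/16 + v^3 + v^2/8, u^2, u*v - u/8 + v^2/4, w}; counting standard monomials gives mu = 4. Corank 1: A-series; mu = 4 gives A_4.

Type A_4, Milnor number mu = 4.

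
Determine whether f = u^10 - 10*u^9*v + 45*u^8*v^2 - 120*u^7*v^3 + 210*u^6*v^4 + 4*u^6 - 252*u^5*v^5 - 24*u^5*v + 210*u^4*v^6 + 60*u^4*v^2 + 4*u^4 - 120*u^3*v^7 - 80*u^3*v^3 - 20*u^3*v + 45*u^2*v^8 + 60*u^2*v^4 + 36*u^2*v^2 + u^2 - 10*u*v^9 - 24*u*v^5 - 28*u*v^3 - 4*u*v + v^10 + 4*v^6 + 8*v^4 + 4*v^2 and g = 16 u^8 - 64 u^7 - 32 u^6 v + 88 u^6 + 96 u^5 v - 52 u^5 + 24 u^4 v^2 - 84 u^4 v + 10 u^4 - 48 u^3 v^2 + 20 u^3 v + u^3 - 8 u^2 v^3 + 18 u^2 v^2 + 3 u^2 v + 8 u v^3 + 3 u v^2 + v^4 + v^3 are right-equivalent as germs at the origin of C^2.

No.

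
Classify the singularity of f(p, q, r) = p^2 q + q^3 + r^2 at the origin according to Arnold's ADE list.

D4

The Hessian of f at 0 is [[0, 0, 0], [0, 0, 0], [0, 0, 2]] with rank 1, so corank 2. A Groebner basis of the Jacobian ideal J(f) in C{p,q,r} is {q^3, p^2 + 3*q^2, p*q, r}; counting standard monomials gives mu = 4. Corank 2; j^3 = q*(p^2 + q^2) splits into three distinct lines over C (the quadratic factor has nonzero discriminant), so D_4.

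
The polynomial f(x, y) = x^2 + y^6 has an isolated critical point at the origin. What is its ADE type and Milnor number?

Type A_{5}, Milnor number mu = 5.

The Hessian of f at 0 is [[2, 0], [0, 0]] with rank 1, so corank 1. A Groebner basis of the Jacobian ideal J(f) in C{x,y} is {y^5, x}; counting standard monomials gives mu = 5. Corank 1: A-series; mu = 5 gives A_5.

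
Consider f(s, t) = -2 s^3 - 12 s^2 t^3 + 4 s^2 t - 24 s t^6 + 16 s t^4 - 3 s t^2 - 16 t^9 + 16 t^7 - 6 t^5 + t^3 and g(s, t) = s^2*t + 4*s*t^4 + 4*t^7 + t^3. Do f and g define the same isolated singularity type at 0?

The Hessian of f at 0 has rank 0. Corank 2; j^3 = -(s - t)*(2*s^2 - 2*s*t + t^2) splits into three distinct lines over C (the quadratic factor has nonzero discriminant), so D_4. The Hessian of g at 0 has rank 0. Corank 2; j^3 = t*(s^2 + t^2) splits into three distinct lines over C (the quadratic factor has nonzero discriminant), so D_4. Both have type D_4, hence right-equivalent.

Yes.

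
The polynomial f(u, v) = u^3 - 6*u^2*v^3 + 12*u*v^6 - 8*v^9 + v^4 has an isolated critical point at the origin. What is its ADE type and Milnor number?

The Hessian of f at 0 has rank 0. Corank 2; j^3 = u^3 is a perfect cube, so E-series; the 4-jet and mu = 6 give E_6.

Type E_{6}, Milnor number mu = 6.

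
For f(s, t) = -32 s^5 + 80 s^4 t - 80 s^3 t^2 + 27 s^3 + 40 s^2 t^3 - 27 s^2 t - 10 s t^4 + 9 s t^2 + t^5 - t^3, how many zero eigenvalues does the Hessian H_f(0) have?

The Hessian at 0 is [[0, 0], [0, 0]] of rank 0; hence corank 2.

2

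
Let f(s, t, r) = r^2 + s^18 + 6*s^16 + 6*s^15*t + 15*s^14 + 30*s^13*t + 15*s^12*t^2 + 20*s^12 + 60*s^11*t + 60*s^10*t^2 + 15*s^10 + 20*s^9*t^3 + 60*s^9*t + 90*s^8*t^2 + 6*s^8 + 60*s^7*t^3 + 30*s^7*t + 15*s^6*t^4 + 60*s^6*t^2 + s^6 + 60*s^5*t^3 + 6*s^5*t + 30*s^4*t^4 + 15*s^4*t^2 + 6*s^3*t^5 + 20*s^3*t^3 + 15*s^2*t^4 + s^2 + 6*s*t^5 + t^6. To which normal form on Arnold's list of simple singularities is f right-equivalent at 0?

The Hessian of f at 0 is [[2, 0, 0], [0, 0, 0], [0, 0, 2]] with rank 2, so corank 1. A Groebner basis of the Jacobian ideal J(f) in C{s,t,r} is {t^5, s, r}; counting standard monomials gives mu = 5. Corank 1: A-series; mu = 5 gives A_5.

A5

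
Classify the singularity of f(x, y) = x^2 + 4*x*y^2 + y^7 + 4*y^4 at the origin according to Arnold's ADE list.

The Hessian of f at 0 is [[2, 0], [0, 0]] with rank 1, so corank 1. A Groebner basis of the Jacobian ideal J(f) in C{x,y} is {x^3, x/2 + y^2}; counting standard monomials gives mu = 6. Corank 1: A-series; mu = 6 gives A_6.

A6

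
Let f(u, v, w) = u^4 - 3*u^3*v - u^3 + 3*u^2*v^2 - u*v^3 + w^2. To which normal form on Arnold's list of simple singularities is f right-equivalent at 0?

The Hessian of f at 0 is [[0, 0, 0], [0, 0, 0], [0, 0, 2]] with rank 1, so corank 2. A Groebner basis of the Jacobian ideal J(f) in C{u,v,w} is {3*u^2 + v^4 + v^3, u^3, u^2*v - u^2 - v^3/3, -2*u^2 + u*v^2 - 2*v^3/3, w}; counting standard monomials gives mu = 7. Corank 2; j^3 = -u^3 is a perfect cube, so E-series; the 4-jet and mu = 7 give E_7.

E_7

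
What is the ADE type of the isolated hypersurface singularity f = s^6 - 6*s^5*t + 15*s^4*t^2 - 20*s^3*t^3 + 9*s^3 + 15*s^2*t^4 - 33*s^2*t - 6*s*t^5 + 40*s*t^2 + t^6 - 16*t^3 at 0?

The Hessian of f at 0 has rank 0. Corank 2; j^3 = (s - t)*(3*s - 4*t)^2 has shape L^2 M (L != M), so D-series; mu = 7 gives D_7.

D_7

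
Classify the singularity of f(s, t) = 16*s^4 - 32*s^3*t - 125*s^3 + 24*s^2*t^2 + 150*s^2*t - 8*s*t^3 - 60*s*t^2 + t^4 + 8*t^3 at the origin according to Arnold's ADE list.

The Hessian of f at 0 has rank 0. Corank 2; j^3 = -(5*s - 2*t)^3 is a perfect cube, so E-series; the 4-jet and mu = 6 give E_6.

E_{6}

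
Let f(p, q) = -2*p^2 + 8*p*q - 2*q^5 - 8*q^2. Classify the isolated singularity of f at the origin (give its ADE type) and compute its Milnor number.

Type A4, Milnor number mu = 4.

The Hessian of f at 0 is [[-4, 8], [8, -16]] with rank 1, so corank 1. A Groebner basis of the Jacobian ideal J(f) in C{p,q} is {q^4, p - 2*q}; counting standard monomials gives mu = 4. Corank 1: A-series; mu = 4 gives A_4.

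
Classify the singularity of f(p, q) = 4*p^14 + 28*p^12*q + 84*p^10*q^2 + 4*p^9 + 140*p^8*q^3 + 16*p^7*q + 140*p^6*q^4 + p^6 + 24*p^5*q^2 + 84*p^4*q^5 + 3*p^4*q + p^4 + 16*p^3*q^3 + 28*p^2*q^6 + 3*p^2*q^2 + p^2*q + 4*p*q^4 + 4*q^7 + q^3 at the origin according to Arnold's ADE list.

The Hessian of f at 0 is [[0, 0], [0, 0]] with rank 0, so corank 2. A Groebner basis of the Jacobian ideal J(f) in C{p,q} is {q^3, p^2 + 3*q^2, p*q}; counting standard monomials gives mu = 4. Corank 2; j^3 = q*(p^2 + q^2) splits into three distinct lines over C (the quadratic factor has nonzero discriminant), so D_4.

D4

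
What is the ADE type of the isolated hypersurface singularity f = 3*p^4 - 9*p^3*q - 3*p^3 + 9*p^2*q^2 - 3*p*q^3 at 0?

E_{7}

The Hessian of f at 0 has rank 0. Corank 2; j^3 = -3*p^3 is a perfect cube, so E-series; the 4-jet and mu = 7 give E_7.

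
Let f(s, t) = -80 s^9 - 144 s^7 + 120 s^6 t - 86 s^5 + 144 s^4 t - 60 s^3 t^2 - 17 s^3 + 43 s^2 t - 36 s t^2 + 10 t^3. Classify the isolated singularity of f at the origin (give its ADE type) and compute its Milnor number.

Type D_{4}, Milnor number mu = 4.

The Hessian of f at 0 is [[0, 0], [0, 0]] with rank 0, so corank 2. A Groebner basis of the Jacobian ideal J(f) in C{s,t} is {t^3, s^2 - 6*t^2/13, s*t - 9*t^2/13}; counting standard monomials gives mu = 4. Corank 2; j^3 = -(s - t)*(17*s^2 - 26*s*t + 10*t^2) splits into three distinct lines over C (the quadratic factor has nonzero discriminant), so D_4.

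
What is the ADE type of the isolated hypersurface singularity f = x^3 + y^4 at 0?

The Hessian of f at 0 is [[0, 0], [0, 0]] with rank 0, so corank 2. A Groebner basis of the Jacobian ideal J(f) in C{x,y} is {y^3, x^2}; counting standard monomials gives mu = 6. Corank 2; j^3 = x^3 is a perfect cube, so E-series; the 4-jet and mu = 6 give E_6.

E_{6}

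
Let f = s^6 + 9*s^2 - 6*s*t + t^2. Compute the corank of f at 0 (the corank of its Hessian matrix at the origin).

Hessian at 0 has rank 1.

1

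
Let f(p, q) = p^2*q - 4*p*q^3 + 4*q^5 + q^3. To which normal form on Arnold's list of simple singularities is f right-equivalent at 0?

The Hessian of f at 0 has rank 0. Corank 2; j^3 = q*(p^2 + q^2) splits into three distinct lines over C (the quadratic factor has nonzero discriminant), so D_4.

D4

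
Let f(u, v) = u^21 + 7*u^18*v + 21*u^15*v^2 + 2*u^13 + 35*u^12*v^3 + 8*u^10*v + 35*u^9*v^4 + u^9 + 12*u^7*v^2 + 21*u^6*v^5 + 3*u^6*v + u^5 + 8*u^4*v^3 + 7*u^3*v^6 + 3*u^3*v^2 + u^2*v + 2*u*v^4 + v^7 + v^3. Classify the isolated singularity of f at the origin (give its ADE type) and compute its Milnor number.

Type D_4, Milnor number mu = 4.

The Hessian of f at 0 has rank 0. Corank 2; j^3 = v*(u^2 + v^2) splits into three distinct lines over C (the quadratic factor has nonzero discriminant), so D_4.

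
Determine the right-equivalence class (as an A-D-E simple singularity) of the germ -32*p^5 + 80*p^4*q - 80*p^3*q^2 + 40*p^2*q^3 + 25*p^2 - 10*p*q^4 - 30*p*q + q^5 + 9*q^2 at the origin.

The Hessian of f at 0 is [[50, -30], [-30, 18]] with rank 1, so corank 1. A Groebner basis of the Jacobian ideal J(f) in C{p,q} is {q^4, p - 3*q/5}; counting standard monomials gives mu = 4. Corank 1: A-series; mu = 4 gives A_4.

A_{4}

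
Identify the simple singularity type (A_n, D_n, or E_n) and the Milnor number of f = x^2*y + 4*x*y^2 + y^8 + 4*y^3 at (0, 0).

Type D9, Milnor number mu = 9.

The Hessian of f at 0 has rank 0. Corank 2; j^3 = y*(x + 2*y)^2 has shape L^2 M (L != M), so D-series; mu = 9 gives D_9.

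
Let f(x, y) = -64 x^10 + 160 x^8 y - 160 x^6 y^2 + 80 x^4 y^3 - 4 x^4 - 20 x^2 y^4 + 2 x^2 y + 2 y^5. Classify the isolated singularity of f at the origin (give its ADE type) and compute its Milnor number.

The Hessian of f at 0 has rank 0. Corank 2; j^3 = 2*x^2*y has shape L^2 M (L != M), so D-series; mu = 6 gives D_6.

Type D6, Milnor number mu = 6.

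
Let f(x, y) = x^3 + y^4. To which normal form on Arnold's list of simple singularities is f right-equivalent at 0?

E_6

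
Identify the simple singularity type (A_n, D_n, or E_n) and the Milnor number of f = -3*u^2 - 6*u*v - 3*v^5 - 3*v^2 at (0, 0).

Type A_{4}, Milnor number mu = 4.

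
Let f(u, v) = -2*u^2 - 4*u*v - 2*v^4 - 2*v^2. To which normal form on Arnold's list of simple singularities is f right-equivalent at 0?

The Hessian of f at 0 has rank 1. Corank 1: A-series; mu = 3 gives A_3.

A_{3}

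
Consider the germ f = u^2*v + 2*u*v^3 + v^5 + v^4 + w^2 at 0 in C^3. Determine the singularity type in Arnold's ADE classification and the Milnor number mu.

The Hessian of f at 0 has rank 1. Corank 2; j^3 = u^2*v has shape L^2 M (L != M), so D-series; mu = 5 gives D_5.

Type D_5, Milnor number mu = 5.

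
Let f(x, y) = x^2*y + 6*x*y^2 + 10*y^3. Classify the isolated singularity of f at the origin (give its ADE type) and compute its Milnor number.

Type D_4, Milnor number mu = 4.

The Hessian of f at 0 has rank 0. Corank 2; j^3 = y*(x^2 + 6*x*y + 10*y^2) splits into three distinct lines over C (the quadratic factor has nonzero discriminant), so D_4.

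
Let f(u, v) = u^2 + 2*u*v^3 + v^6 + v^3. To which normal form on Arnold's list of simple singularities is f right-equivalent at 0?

A_2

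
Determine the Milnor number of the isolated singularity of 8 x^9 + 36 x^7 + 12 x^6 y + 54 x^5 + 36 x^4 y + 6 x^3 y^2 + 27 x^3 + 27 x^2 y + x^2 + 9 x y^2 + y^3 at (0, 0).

The Hessian of f at 0 is [[2, 0], [0, 0]] with rank 1, so corank 1. A Groebner basis of the Jacobian ideal J(f) in C{x,y} is {y^2, x}; counting standard monomials gives mu = 2. Corank 1: A-series; mu = 2 gives A_2.

2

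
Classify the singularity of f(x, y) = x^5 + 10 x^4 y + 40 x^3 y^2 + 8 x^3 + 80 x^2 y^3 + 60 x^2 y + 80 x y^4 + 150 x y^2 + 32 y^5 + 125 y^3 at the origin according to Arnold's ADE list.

The Hessian of f at 0 has rank 0. Corank 2; j^3 = (2*x + 5*y)^3 is a perfect cube, so E-series; the 5-jet and mu = 8 give E_8.

E_{8}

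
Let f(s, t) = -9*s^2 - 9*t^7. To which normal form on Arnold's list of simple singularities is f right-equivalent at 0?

A_6

The Hessian of f at 0 is [[-18, 0], [0, 0]] with rank 1, so corank 1. A Groebner basis of the Jacobian ideal J(f) in C{s,t} is {t^6, s}; counting standard monomials gives mu = 6. Corank 1: A-series; mu = 6 gives A_6.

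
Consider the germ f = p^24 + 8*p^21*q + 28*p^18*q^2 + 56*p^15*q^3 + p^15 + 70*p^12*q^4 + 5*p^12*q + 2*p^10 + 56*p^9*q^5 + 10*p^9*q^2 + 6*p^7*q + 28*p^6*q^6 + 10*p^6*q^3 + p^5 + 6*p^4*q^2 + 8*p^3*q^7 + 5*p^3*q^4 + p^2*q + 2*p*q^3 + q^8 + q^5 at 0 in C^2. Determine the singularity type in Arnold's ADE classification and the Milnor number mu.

Type D_{9}, Milnor number mu = 9.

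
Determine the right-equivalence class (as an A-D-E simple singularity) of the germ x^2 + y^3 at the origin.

A_{2}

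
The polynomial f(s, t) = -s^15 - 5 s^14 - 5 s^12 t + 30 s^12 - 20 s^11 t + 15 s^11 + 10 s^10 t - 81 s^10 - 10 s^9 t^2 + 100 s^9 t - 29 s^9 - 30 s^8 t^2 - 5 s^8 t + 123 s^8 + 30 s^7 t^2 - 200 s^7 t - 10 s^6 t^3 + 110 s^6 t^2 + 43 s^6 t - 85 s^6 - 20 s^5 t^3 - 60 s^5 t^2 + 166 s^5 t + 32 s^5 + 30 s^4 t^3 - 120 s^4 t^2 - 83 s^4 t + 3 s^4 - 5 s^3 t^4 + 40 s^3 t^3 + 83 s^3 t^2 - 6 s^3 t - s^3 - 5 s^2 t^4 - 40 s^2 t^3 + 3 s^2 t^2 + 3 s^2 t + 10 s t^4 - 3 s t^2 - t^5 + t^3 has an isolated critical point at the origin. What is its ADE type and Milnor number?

Type E_8, Milnor number mu = 8.

The Hessian of f at 0 has rank 0. Corank 2; j^3 = -(s - t)^3 is a perfect cube, so E-series; the 5-jet and mu = 8 give E_8.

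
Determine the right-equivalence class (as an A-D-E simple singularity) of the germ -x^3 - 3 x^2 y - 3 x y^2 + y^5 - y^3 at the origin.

The Hessian of f at 0 has rank 0. Corank 2; j^3 = -(x + y)^3 is a perfect cube, so E-series; the 5-jet and mu = 8 give E_8.

E_{8}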